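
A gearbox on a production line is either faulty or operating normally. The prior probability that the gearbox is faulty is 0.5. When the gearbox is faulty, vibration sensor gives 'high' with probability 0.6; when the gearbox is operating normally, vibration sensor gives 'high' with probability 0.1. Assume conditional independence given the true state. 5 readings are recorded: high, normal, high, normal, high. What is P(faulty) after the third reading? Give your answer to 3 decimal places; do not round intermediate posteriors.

Apply Bayes' rule sequentially, carrying P(faulty) forward.
After 'high': P(faulty) = 0.6·0.5000 / (0.6·0.5000 + 0.1·0.5000) ≈ 0.8571
After 'normal': P(faulty) = 0.4·0.8571 / (0.4·0.8571 + 0.9·0.1429) ≈ 0.7273
After 'high': P(faulty) = 0.6·0.7273 / (0.6·0.7273 + 0.1·0.2727) ≈ 0.9412

0.941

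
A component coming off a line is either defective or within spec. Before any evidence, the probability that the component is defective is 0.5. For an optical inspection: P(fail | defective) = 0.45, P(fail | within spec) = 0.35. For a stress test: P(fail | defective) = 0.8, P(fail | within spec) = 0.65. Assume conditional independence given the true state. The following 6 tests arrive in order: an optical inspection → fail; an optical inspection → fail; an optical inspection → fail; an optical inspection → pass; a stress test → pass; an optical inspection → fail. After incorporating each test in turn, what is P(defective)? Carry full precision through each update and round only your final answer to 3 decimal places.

After an optical inspection='fail': P(defective) = 0.45·0.5000 / (0.45·0.5000 + 0.35·0.5000) ≈ 0.5625
After an optical inspection='fail': P(defective) = 0.45·0.5625 / (0.45·0.5625 + 0.35·0.4375) ≈ 0.6231
After an optical inspection='fail': P(defective) = 0.45·0.6231 / (0.45·0.6231 + 0.35·0.3769) ≈ 0.6800
After an optical inspection='pass': P(defective) = 0.55·0.6800 / (0.55·0.6800 + 0.65·0.3200) ≈ 0.6427
After a stress test='pass': P(defective) = 0.2·0.6427 / (0.2·0.6427 + 0.35·0.3573) ≈ 0.5068
After an optical inspection='fail': P(defective) = 0.45·0.5068 / (0.45·0.5068 + 0.35·0.4932) ≈ 0.5692

0.569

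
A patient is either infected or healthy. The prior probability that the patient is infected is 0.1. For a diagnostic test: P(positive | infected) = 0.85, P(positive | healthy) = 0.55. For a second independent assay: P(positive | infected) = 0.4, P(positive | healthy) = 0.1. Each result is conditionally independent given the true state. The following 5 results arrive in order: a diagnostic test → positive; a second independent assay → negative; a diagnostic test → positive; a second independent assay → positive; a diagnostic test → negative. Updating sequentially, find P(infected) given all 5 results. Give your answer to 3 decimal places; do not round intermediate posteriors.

0.191

Each posterior becomes the prior for the next update.
After a diagnostic test='positive': P(infected) = 0.85·0.1000 / (0.85·0.1000 + 0.55·0.9000) ≈ 0.1466
After a second independent assay='negative': P(infected) = 0.6·0.1466 / (0.6·0.1466 + 0.9·0.8534) ≈ 0.1027
After a diagnostic test='positive': P(infected) = 0.85·0.1027 / (0.85·0.1027 + 0.55·0.8973) ≈ 0.1503
After a second independent assay='positive': P(infected) = 0.4·0.1503 / (0.4·0.1503 + 0.1·0.8497) ≈ 0.4144
After a diagnostic test='negative': P(infected) = 0.15·0.4144 / (0.15·0.4144 + 0.45·0.5856) ≈ 0.1909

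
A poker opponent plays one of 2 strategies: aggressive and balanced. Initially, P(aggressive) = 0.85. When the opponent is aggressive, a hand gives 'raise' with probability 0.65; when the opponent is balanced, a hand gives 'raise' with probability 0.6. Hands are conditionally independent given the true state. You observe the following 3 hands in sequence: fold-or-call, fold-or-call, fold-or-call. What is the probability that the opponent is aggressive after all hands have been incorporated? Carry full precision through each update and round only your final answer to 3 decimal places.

After 'fold-or-call': P(aggressive) = 0.35·0.8500 / (0.35·0.8500 + 0.4·0.1500) ≈ 0.8322
After 'fold-or-call': P(aggressive) = 0.35·0.8322 / (0.35·0.8322 + 0.4·0.1678) ≈ 0.8127
After 'fold-or-call': P(aggressive) = 0.35·0.8127 / (0.35·0.8127 + 0.4·0.1873) ≈ 0.7915

0.792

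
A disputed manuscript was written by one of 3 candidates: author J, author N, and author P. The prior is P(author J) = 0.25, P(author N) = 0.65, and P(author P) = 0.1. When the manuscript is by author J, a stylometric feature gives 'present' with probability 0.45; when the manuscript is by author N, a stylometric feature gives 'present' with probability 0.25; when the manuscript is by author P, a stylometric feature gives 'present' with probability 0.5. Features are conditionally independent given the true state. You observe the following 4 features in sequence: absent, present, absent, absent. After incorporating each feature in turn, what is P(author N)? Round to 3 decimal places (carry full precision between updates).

0.733

After 'absent': normaliser = 0.55·0.2500 + 0.75·0.6500 + 0.5·0.1000; P(author J) ≈ 0.2037, P(author N) ≈ 0.7222, P(author P) ≈ 0.0741
After 'present': normaliser = 0.45·0.2037 + 0.25·0.7222 + 0.5·0.0741; P(author J) ≈ 0.2964, P(author N) ≈ 0.5838, P(author P) ≈ 0.1198
After 'absent': normaliser = 0.55·0.2964 + 0.75·0.5838 + 0.5·0.1198; P(author J) ≈ 0.2467, P(author N) ≈ 0.6627, P(author P) ≈ 0.0906
After 'absent': normaliser = 0.55·0.2467 + 0.75·0.6627 + 0.5·0.0906; P(author J) ≈ 0.2001, P(author N) ≈ 0.7330, P(author P) ≈ 0.0668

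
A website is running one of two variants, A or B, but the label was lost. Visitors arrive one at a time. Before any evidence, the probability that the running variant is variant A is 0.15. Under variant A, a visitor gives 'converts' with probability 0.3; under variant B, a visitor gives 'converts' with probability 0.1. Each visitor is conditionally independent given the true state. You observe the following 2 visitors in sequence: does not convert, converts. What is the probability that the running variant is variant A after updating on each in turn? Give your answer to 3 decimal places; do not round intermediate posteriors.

0.292

After 'does not convert': P(A) = 0.7·0.1500 / (0.7·0.1500 + 0.9·0.8500) ≈ 0.1207
After 'converts': P(A) = 0.3·0.1207 / (0.3·0.1207 + 0.1·0.8793) ≈ 0.2917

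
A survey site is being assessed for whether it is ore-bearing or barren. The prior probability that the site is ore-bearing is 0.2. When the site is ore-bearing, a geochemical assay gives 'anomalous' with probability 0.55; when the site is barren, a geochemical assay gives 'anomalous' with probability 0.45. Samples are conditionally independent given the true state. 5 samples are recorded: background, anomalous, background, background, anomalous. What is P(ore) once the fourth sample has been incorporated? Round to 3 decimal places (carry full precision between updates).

After 'background': P(ore) = 0.45·0.2000 / (0.45·0.2000 + 0.55·0.8000) ≈ 0.1698
After 'anomalous': P(ore) = 0.55·0.1698 / (0.55·0.1698 + 0.45·0.8302) ≈ 0.2000
After 'background': P(ore) = 0.45·0.2000 / (0.45·0.2000 + 0.55·0.8000) ≈ 0.1698
After 'background': P(ore) = 0.45·0.1698 / (0.45·0.1698 + 0.55·0.8302) ≈ 0.1434

0.143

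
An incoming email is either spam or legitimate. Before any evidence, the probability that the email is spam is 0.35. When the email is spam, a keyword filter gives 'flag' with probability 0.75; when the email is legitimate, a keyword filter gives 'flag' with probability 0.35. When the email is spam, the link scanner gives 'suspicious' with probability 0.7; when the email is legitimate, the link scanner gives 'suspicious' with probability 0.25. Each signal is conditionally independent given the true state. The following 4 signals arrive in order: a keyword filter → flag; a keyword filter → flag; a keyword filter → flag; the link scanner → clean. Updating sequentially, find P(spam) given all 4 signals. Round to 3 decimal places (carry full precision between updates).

After a keyword filter='flag': P(spam) = 0.75·0.3500 / (0.75·0.3500 + 0.35·0.6500) ≈ 0.5357
After a keyword filter='flag': P(spam) = 0.75·0.5357 / (0.75·0.5357 + 0.35·0.4643) ≈ 0.7120
After a keyword filter='flag': P(spam) = 0.75·0.7120 / (0.75·0.7120 + 0.35·0.2880) ≈ 0.8412
After the link scanner='clean': P(spam) = 0.3·0.8412 / (0.3·0.8412 + 0.75·0.1588) ≈ 0.6794

0.679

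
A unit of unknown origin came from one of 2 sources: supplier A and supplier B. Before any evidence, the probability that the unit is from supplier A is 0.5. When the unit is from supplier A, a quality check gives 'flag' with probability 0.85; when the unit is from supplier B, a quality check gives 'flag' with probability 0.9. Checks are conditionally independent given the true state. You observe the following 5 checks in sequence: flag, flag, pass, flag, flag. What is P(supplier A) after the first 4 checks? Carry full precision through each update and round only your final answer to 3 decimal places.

0.558

Apply Bayes' rule sequentially, carrying P(supplier A) forward.
After 'flag': P(supplier A) = 0.85·0.5000 / (0.85·0.5000 + 0.9·0.5000) ≈ 0.4857
After 'flag': P(supplier A) = 0.85·0.4857 / (0.85·0.4857 + 0.9·0.5143) ≈ 0.4715
After 'pass': P(supplier A) = 0.15·0.4715 / (0.15·0.4715 + 0.1·0.5285) ≈ 0.5723
After 'flag': P(supplier A) = 0.85·0.5723 / (0.85·0.5723 + 0.9·0.4277) ≈ 0.5582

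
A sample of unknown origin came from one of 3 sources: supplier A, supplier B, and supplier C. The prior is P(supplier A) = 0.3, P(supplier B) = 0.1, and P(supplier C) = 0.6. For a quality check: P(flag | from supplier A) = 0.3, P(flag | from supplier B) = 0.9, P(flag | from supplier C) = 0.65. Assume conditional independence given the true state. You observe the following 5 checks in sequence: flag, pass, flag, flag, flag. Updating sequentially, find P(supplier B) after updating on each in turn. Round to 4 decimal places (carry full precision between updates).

Each posterior becomes the prior for the next update.
After 'flag': normaliser = 0.3·0.3000 + 0.9·0.1000 + 0.65·0.6000; P(supplier A) ≈ 0.1579, P(supplier B) ≈ 0.1579, P(supplier C) ≈ 0.6842
After 'pass': normaliser = 0.7·0.1579 + 0.1·0.1579 + 0.35·0.6842; P(supplier A) ≈ 0.3022, P(supplier B) ≈ 0.0432, P(supplier C) ≈ 0.6547
After 'flag': normaliser = 0.3·0.3022 + 0.9·0.0432 + 0.65·0.6547; P(supplier A) ≈ 0.1633, P(supplier B) ≈ 0.0700, P(supplier C) ≈ 0.7667
After 'flag': normaliser = 0.3·0.1633 + 0.9·0.0700 + 0.65·0.7667; P(supplier A) ≈ 0.0803, P(supplier B) ≈ 0.1032, P(supplier C) ≈ 0.8165
After 'flag': normaliser = 0.3·0.0803 + 0.9·0.1032 + 0.65·0.8165; P(supplier A) ≈ 0.0372, P(supplier B) ≈ 0.1434, P(supplier C) ≈ 0.8194

0.1434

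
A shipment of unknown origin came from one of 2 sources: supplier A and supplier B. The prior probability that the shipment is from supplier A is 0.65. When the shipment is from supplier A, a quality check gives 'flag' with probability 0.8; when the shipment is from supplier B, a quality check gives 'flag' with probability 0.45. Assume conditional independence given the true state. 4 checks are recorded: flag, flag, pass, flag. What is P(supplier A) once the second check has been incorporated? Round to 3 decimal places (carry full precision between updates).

After 'flag': P(supplier A) = 0.8·0.6500 / (0.8·0.6500 + 0.45·0.3500) ≈ 0.7675
After 'flag': P(supplier A) = 0.8·0.7675 / (0.8·0.7675 + 0.45·0.2325) ≈ 0.8544

0.854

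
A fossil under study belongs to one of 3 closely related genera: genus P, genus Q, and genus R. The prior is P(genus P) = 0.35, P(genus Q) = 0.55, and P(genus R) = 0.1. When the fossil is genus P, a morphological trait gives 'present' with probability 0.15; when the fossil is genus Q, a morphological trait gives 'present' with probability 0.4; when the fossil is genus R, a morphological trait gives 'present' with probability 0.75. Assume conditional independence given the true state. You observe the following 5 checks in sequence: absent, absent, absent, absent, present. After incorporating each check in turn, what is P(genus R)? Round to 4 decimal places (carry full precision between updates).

0.0052

After 'absent': normaliser = 0.85·0.3500 + 0.6·0.5500 + 0.25·0.1000; P(genus P) ≈ 0.4559, P(genus Q) ≈ 0.5057, P(genus R) ≈ 0.0383
After 'absent': normaliser = 0.85·0.4559 + 0.6·0.5057 + 0.25·0.0383; P(genus P) ≈ 0.5532, P(genus Q) ≈ 0.4331, P(genus R) ≈ 0.0137
After 'absent': normaliser = 0.85·0.5532 + 0.6·0.4331 + 0.25·0.0137; P(genus P) ≈ 0.6410, P(genus Q) ≈ 0.3543, P(genus R) ≈ 0.0047
After 'absent': normaliser = 0.85·0.6410 + 0.6·0.3543 + 0.25·0.0047; P(genus P) ≈ 0.7182, P(genus Q) ≈ 0.2802, P(genus R) ≈ 0.0015
After 'present': normaliser = 0.15·0.7182 + 0.4·0.2802 + 0.75·0.0015; P(genus P) ≈ 0.4875, P(genus Q) ≈ 0.5072, P(genus R) ≈ 0.0052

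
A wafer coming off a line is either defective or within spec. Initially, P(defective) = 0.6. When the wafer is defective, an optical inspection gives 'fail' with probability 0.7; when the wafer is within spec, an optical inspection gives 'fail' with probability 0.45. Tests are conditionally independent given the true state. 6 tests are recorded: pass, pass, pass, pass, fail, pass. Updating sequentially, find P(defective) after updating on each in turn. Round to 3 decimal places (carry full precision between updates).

0.101

After 'pass': P(defective) = 0.3·0.6000 / (0.3·0.6000 + 0.55·0.4000) ≈ 0.4500
After 'pass': P(defective) = 0.3·0.4500 / (0.3·0.4500 + 0.55·0.5500) ≈ 0.3086
After 'pass': P(defective) = 0.3·0.3086 / (0.3·0.3086 + 0.55·0.6914) ≈ 0.1958
After 'pass': P(defective) = 0.3·0.1958 / (0.3·0.1958 + 0.55·0.8042) ≈ 0.1172
After 'fail': P(defective) = 0.7·0.1172 / (0.7·0.1172 + 0.45·0.8828) ≈ 0.1712
After 'pass': P(defective) = 0.3·0.1712 / (0.3·0.1712 + 0.55·0.8288) ≈ 0.1013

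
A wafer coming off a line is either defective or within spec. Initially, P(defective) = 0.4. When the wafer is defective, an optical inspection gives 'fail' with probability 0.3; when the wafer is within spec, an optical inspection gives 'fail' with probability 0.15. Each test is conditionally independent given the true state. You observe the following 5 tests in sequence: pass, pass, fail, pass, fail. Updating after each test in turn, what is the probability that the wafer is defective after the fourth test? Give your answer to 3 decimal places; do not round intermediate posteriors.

Apply Bayes' rule sequentially, carrying P(defective) forward.
After 'pass': P(defective) = 0.7·0.4000 / (0.7·0.4000 + 0.85·0.6000) ≈ 0.3544
After 'pass': P(defective) = 0.7·0.3544 / (0.7·0.3544 + 0.85·0.6456) ≈ 0.3114
After 'fail': P(defective) = 0.3·0.3114 / (0.3·0.3114 + 0.15·0.6886) ≈ 0.4749
After 'pass': P(defective) = 0.7·0.4749 / (0.7·0.4749 + 0.85·0.5251) ≈ 0.4268

0.427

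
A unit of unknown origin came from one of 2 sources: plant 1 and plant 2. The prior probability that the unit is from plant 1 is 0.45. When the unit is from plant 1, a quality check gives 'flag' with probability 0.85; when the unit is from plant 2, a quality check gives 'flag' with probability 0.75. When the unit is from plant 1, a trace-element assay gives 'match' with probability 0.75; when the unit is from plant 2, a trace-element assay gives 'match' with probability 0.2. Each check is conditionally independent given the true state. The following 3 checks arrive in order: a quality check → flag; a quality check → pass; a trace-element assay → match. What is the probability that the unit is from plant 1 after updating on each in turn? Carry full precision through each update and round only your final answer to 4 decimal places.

After a quality check='flag': P(plant 1) = 0.85·0.4500 / (0.85·0.4500 + 0.75·0.5500) ≈ 0.4811
After a quality check='pass': P(plant 1) = 0.15·0.4811 / (0.15·0.4811 + 0.25·0.5189) ≈ 0.3575
After a trace-element assay='match': P(plant 1) = 0.75·0.3575 / (0.75·0.3575 + 0.2·0.6425) ≈ 0.6760

0.6760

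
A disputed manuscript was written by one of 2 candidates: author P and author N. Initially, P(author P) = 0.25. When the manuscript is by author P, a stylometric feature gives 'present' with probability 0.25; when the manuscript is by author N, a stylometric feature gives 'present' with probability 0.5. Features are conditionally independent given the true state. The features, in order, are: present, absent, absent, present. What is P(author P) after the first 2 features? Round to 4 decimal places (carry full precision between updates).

0.2000

Apply Bayes' rule sequentially, carrying P(author P) forward.
After 'present': P(author P) = 0.25·0.2500 / (0.25·0.2500 + 0.5·0.7500) ≈ 0.1429
After 'absent': P(author P) = 0.75·0.1429 / (0.75·0.1429 + 0.5·0.8571) ≈ 0.2000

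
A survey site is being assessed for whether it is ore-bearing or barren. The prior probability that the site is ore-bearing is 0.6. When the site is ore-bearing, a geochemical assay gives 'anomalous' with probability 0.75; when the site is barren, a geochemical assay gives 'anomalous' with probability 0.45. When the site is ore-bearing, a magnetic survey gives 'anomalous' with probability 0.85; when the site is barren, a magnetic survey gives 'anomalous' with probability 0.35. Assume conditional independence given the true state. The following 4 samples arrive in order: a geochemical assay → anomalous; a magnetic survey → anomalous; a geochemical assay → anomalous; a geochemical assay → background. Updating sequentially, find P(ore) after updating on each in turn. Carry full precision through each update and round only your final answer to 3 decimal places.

After a geochemical assay='anomalous': P(ore) = 0.75·0.6000 / (0.75·0.6000 + 0.45·0.4000) ≈ 0.7143
After a magnetic survey='anomalous': P(ore) = 0.85·0.7143 / (0.85·0.7143 + 0.35·0.2857) ≈ 0.8586
After a geochemical assay='anomalous': P(ore) = 0.75·0.8586 / (0.75·0.8586 + 0.45·0.1414) ≈ 0.9101
After a geochemical assay='background': P(ore) = 0.25·0.9101 / (0.25·0.9101 + 0.55·0.0899) ≈ 0.8214

0.821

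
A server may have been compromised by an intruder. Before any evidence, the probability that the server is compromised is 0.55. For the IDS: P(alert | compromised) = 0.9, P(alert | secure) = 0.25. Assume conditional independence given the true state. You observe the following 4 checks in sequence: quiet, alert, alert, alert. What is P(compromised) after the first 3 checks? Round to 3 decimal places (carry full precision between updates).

0.679

After 'quiet': P(compromised) = 0.1·0.5500 / (0.1·0.5500 + 0.75·0.4500) ≈ 0.1401
After 'alert': P(compromised) = 0.9·0.1401 / (0.9·0.1401 + 0.25·0.8599) ≈ 0.3697
After 'alert': P(compromised) = 0.9·0.3697 / (0.9·0.3697 + 0.25·0.6303) ≈ 0.6787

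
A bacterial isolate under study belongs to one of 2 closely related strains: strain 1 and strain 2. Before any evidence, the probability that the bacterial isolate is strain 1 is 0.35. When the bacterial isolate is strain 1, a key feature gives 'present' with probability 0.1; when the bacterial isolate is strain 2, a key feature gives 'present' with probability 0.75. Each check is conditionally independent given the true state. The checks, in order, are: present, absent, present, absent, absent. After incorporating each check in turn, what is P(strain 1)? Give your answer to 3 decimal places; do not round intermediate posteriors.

0.309

After 'present': P(strain 1) = 0.1·0.3500 / (0.1·0.3500 + 0.75·0.6500) ≈ 0.0670
After 'absent': P(strain 1) = 0.9·0.0670 / (0.9·0.0670 + 0.25·0.9330) ≈ 0.2054
After 'present': P(strain 1) = 0.1·0.2054 / (0.1·0.2054 + 0.75·0.7946) ≈ 0.0333
After 'absent': P(strain 1) = 0.9·0.0333 / (0.9·0.0333 + 0.25·0.9667) ≈ 0.1104
After 'absent': P(strain 1) = 0.9·0.1104 / (0.9·0.1104 + 0.25·0.8896) ≈ 0.3087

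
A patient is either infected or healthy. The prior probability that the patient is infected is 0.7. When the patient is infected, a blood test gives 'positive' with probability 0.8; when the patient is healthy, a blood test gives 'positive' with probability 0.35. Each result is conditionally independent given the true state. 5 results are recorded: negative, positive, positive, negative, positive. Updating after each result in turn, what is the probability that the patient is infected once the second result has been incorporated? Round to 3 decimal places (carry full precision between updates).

0.621

After 'negative': P(infected) = 0.2·0.7000 / (0.2·0.7000 + 0.65·0.3000) ≈ 0.4179
After 'positive': P(infected) = 0.8·0.4179 / (0.8·0.4179 + 0.35·0.5821) ≈ 0.6214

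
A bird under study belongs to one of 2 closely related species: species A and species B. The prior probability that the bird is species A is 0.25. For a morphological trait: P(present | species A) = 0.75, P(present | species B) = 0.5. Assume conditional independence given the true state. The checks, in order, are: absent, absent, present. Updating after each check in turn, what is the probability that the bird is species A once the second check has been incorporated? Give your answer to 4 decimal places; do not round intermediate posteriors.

0.0769

Apply Bayes' rule sequentially, carrying P(species A) forward.
After 'absent': P(species A) = 0.25·0.2500 / (0.25·0.2500 + 0.5·0.7500) ≈ 0.1429
After 'absent': P(species A) = 0.25·0.1429 / (0.25·0.1429 + 0.5·0.8571) ≈ 0.0769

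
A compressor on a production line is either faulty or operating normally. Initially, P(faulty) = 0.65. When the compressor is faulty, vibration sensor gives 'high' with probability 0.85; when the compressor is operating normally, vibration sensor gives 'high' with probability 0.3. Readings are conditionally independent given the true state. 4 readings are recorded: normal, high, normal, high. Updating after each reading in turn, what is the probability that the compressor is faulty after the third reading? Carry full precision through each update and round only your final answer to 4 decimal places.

0.1946

After 'normal': P(faulty) = 0.15·0.6500 / (0.15·0.6500 + 0.7·0.3500) ≈ 0.2847
After 'high': P(faulty) = 0.85·0.2847 / (0.85·0.2847 + 0.3·0.7153) ≈ 0.5300
After 'normal': P(faulty) = 0.15·0.5300 / (0.15·0.5300 + 0.7·0.4700) ≈ 0.1946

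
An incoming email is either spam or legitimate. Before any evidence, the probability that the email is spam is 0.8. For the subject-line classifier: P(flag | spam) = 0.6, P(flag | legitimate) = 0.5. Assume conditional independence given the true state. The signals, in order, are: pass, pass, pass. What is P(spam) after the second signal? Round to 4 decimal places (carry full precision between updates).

After 'pass': P(spam) = 0.4·0.8000 / (0.4·0.8000 + 0.5·0.2000) ≈ 0.7619
After 'pass': P(spam) = 0.4·0.7619 / (0.4·0.7619 + 0.5·0.2381) ≈ 0.7191

0.7191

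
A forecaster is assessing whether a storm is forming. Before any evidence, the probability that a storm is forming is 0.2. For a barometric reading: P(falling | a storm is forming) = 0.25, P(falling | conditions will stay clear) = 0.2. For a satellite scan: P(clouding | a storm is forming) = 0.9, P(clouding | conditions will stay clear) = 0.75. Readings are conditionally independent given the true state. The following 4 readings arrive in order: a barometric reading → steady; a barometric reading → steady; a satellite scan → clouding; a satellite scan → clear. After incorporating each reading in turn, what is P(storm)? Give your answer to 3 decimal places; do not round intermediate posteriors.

0.095

After a barometric reading='steady': P(storm) = 0.75·0.2000 / (0.75·0.2000 + 0.8·0.8000) ≈ 0.1899
After a barometric reading='steady': P(storm) = 0.75·0.1899 / (0.75·0.1899 + 0.8·0.8101) ≈ 0.1801
After a satellite scan='clouding': P(storm) = 0.9·0.1801 / (0.9·0.1801 + 0.75·0.8199) ≈ 0.2087
After a satellite scan='clear': P(storm) = 0.1·0.2087 / (0.1·0.2087 + 0.25·0.7913) ≈ 0.0954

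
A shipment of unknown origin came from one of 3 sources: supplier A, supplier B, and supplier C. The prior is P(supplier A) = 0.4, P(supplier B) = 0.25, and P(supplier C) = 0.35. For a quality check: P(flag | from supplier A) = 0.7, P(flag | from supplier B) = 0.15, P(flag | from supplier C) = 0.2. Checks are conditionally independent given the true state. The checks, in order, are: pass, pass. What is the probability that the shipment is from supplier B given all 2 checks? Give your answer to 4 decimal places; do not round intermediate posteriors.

After 'pass': normaliser = 0.3·0.4000 + 0.85·0.2500 + 0.8·0.3500; P(supplier A) ≈ 0.1959, P(supplier B) ≈ 0.3469, P(supplier C) ≈ 0.4571
After 'pass': normaliser = 0.3·0.1959 + 0.85·0.3469 + 0.8·0.4571; P(supplier A) ≈ 0.0817, P(supplier B) ≈ 0.4099, P(supplier C) ≈ 0.5084

0.4099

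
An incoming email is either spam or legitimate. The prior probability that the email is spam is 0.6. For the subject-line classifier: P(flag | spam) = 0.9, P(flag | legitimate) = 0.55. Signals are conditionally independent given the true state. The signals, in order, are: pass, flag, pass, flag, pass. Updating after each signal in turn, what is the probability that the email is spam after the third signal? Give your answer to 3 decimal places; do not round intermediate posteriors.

After 'pass': P(spam) = 0.1·0.6000 / (0.1·0.6000 + 0.45·0.4000) ≈ 0.2500
After 'flag': P(spam) = 0.9·0.2500 / (0.9·0.2500 + 0.55·0.7500) ≈ 0.3529
After 'pass': P(spam) = 0.1·0.3529 / (0.1·0.3529 + 0.45·0.6471) ≈ 0.1081

0.108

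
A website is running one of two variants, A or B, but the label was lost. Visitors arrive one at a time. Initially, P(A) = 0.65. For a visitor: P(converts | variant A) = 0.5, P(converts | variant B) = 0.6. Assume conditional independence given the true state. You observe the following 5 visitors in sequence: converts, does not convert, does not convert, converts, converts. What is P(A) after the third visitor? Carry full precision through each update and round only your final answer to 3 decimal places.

0.707

After 'converts': P(A) = 0.5·0.6500 / (0.5·0.6500 + 0.6·0.3500) ≈ 0.6075
After 'does not convert': P(A) = 0.5·0.6075 / (0.5·0.6075 + 0.4·0.3925) ≈ 0.6592
After 'does not convert': P(A) = 0.5·0.6592 / (0.5·0.6592 + 0.4·0.3408) ≈ 0.7074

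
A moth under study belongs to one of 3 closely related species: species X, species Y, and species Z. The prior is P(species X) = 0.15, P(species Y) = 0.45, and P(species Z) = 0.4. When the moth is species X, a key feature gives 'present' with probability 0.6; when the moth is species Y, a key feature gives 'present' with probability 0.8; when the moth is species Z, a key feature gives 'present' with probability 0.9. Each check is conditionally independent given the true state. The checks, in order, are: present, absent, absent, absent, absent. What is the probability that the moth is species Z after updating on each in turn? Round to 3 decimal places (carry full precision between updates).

After 'present': normaliser = 0.6·0.1500 + 0.8·0.4500 + 0.9·0.4000; P(species X) ≈ 0.1111, P(species Y) ≈ 0.4444, P(species Z) ≈ 0.4444
After 'absent': normaliser = 0.4·0.1111 + 0.2·0.4444 + 0.1·0.4444; P(species X) ≈ 0.2500, P(species Y) ≈ 0.5000, P(species Z) ≈ 0.2500
After 'absent': normaliser = 0.4·0.2500 + 0.2·0.5000 + 0.1·0.2500; P(species X) ≈ 0.4444, P(species Y) ≈ 0.4444, P(species Z) ≈ 0.1111
After 'absent': normaliser = 0.4·0.4444 + 0.2·0.4444 + 0.1·0.1111; P(species X) ≈ 0.6400, P(species Y) ≈ 0.3200, P(species Z) ≈ 0.0400
After 'absent': normaliser = 0.4·0.6400 + 0.2·0.3200 + 0.1·0.0400; P(species X) ≈ 0.7901, P(species Y) ≈ 0.1975, P(species Z) ≈ 0.0123

0.012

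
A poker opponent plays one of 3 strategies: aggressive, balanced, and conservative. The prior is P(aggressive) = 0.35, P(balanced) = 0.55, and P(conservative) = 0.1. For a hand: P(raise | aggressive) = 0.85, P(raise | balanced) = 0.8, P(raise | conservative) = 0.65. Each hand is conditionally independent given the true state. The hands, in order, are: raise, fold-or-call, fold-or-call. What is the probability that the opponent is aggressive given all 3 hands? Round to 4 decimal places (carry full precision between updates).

After 'raise': normaliser = 0.85·0.3500 + 0.8·0.5500 + 0.65·0.1000; P(aggressive) ≈ 0.3707, P(balanced) ≈ 0.5483, P(conservative) ≈ 0.0810
After 'fold-or-call': normaliser = 0.15·0.3707 + 0.2·0.5483 + 0.35·0.0810; P(aggressive) ≈ 0.2872, P(balanced) ≈ 0.5664, P(conservative) ≈ 0.1464
After 'fold-or-call': normaliser = 0.15·0.2872 + 0.2·0.5664 + 0.35·0.1464; P(aggressive) ≈ 0.2075, P(balanced) ≈ 0.5456, P(conservative) ≈ 0.2469

0.2075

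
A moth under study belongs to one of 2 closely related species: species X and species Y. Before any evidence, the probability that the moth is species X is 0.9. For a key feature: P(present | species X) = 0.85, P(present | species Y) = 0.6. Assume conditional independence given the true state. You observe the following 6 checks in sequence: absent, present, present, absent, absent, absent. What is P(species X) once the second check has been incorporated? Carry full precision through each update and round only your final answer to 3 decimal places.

0.827

Apply Bayes' rule sequentially, carrying P(species X) forward.
After 'absent': P(species X) = 0.15·0.9000 / (0.15·0.9000 + 0.4·0.1000) ≈ 0.7714
After 'present': P(species X) = 0.85·0.7714 / (0.85·0.7714 + 0.6·0.2286) ≈ 0.8270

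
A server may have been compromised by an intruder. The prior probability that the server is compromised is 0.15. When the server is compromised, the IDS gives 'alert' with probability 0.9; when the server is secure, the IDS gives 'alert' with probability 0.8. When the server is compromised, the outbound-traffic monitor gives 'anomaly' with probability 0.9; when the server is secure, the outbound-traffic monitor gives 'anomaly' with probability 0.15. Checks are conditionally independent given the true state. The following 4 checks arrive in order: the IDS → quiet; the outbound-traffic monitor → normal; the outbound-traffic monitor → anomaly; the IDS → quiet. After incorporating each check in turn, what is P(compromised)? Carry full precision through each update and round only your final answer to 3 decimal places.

0.030

After the IDS='quiet': P(compromised) = 0.1·0.1500 / (0.1·0.1500 + 0.2·0.8500) ≈ 0.0811
After the outbound-traffic monitor='normal': P(compromised) = 0.1·0.0811 / (0.1·0.0811 + 0.85·0.9189) ≈ 0.0103
After the outbound-traffic monitor='anomaly': P(compromised) = 0.9·0.0103 / (0.9·0.0103 + 0.15·0.9897) ≈ 0.0586
After the IDS='quiet': P(compromised) = 0.1·0.0586 / (0.1·0.0586 + 0.2·0.9414) ≈ 0.0302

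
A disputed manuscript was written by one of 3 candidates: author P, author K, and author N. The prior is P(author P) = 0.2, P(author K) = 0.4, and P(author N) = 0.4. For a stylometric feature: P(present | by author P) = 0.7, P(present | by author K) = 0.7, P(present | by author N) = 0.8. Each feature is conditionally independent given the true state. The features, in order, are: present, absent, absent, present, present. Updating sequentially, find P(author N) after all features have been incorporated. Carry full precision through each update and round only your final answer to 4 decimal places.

0.3067

After 'present': normaliser = 0.7·0.2000 + 0.7·0.4000 + 0.8·0.4000; P(author P) ≈ 0.1892, P(author K) ≈ 0.3784, P(author N) ≈ 0.4324
After 'absent': normaliser = 0.3·0.1892 + 0.3·0.3784 + 0.2·0.4324; P(author P) ≈ 0.2211, P(author K) ≈ 0.4421, P(author N) ≈ 0.3368
After 'absent': normaliser = 0.3·0.2211 + 0.3·0.4421 + 0.2·0.3368; P(author P) ≈ 0.2490, P(author K) ≈ 0.4980, P(author N) ≈ 0.2530
After 'present': normaliser = 0.7·0.2490 + 0.7·0.4980 + 0.8·0.2530; P(author P) ≈ 0.2403, P(author K) ≈ 0.4807, P(author N) ≈ 0.2790
After 'present': normaliser = 0.7·0.2403 + 0.7·0.4807 + 0.8·0.2790; P(author P) ≈ 0.2311, P(author K) ≈ 0.4622, P(author N) ≈ 0.3067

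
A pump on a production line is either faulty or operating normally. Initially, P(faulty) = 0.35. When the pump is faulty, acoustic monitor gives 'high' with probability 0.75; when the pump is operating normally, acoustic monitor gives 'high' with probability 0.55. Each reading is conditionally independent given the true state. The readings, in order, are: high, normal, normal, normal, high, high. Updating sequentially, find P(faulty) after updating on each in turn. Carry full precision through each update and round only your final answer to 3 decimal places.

0.190

Apply Bayes' rule sequentially, carrying P(faulty) forward.
After 'high': P(faulty) = 0.75·0.3500 / (0.75·0.3500 + 0.55·0.6500) ≈ 0.4234
After 'normal': P(faulty) = 0.25·0.4234 / (0.25·0.4234 + 0.45·0.5766) ≈ 0.2897
After 'normal': P(faulty) = 0.25·0.2897 / (0.25·0.2897 + 0.45·0.7103) ≈ 0.1848
After 'normal': P(faulty) = 0.25·0.1848 / (0.25·0.1848 + 0.45·0.8152) ≈ 0.1118
After 'high': P(faulty) = 0.75·0.1118 / (0.75·0.1118 + 0.55·0.8882) ≈ 0.1465
After 'high': P(faulty) = 0.75·0.1465 / (0.75·0.1465 + 0.55·0.8535) ≈ 0.1897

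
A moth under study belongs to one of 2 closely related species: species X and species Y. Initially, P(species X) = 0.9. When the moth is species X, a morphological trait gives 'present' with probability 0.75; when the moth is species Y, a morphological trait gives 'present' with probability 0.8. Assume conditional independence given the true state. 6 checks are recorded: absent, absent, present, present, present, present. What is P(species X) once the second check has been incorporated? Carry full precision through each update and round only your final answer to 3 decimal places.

Apply Bayes' rule sequentially, carrying P(species X) forward.
After 'absent': P(species X) = 0.25·0.9000 / (0.25·0.9000 + 0.2·0.1000) ≈ 0.9184
After 'absent': P(species X) = 0.25·0.9184 / (0.25·0.9184 + 0.2·0.0816) ≈ 0.9336

0.934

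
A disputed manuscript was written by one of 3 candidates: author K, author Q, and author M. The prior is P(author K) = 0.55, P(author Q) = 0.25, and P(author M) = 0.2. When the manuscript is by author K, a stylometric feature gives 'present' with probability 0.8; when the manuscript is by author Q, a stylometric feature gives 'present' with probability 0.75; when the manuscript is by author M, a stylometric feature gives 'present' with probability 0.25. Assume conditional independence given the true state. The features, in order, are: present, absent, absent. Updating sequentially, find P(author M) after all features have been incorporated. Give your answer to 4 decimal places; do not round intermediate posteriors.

After 'present': normaliser = 0.8·0.5500 + 0.75·0.2500 + 0.25·0.2000; P(author K) ≈ 0.6494, P(author Q) ≈ 0.2768, P(author M) ≈ 0.0738
After 'absent': normaliser = 0.2·0.6494 + 0.25·0.2768 + 0.75·0.0738; P(author K) ≈ 0.5105, P(author Q) ≈ 0.2719, P(author M) ≈ 0.2175
After 'absent': normaliser = 0.2·0.5105 + 0.25·0.2719 + 0.75·0.2175; P(author K) ≈ 0.3064, P(author Q) ≈ 0.2040, P(author M) ≈ 0.4896

0.4896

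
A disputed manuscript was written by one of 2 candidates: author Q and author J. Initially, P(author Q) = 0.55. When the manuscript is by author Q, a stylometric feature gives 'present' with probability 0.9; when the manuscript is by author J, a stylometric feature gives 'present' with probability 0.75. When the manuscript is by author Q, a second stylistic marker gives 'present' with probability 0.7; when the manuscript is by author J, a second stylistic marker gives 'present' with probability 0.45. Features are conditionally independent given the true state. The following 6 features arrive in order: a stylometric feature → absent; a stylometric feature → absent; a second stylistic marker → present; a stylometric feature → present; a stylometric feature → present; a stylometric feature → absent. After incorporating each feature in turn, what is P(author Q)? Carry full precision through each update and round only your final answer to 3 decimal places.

0.149

After a stylometric feature='absent': P(author Q) = 0.1·0.5500 / (0.1·0.5500 + 0.25·0.4500) ≈ 0.3284
After a stylometric feature='absent': P(author Q) = 0.1·0.3284 / (0.1·0.3284 + 0.25·0.6716) ≈ 0.1636
After a second stylistic marker='present': P(author Q) = 0.7·0.1636 / (0.7·0.1636 + 0.45·0.8364) ≈ 0.2332
After a stylometric feature='present': P(author Q) = 0.9·0.2332 / (0.9·0.2332 + 0.75·0.7668) ≈ 0.2674
After a stylometric feature='present': P(author Q) = 0.9·0.2674 / (0.9·0.2674 + 0.75·0.7326) ≈ 0.3046
After a stylometric feature='absent': P(author Q) = 0.1·0.3046 / (0.1·0.3046 + 0.25·0.6954) ≈ 0.1491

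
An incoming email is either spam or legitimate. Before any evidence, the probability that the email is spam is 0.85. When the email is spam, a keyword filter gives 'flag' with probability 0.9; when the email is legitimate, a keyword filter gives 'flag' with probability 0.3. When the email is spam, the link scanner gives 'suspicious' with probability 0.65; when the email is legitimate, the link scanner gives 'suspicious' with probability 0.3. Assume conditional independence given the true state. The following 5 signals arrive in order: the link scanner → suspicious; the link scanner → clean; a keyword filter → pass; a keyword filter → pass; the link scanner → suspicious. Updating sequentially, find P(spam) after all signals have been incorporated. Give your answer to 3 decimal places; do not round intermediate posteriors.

0.213

After the link scanner='suspicious': P(spam) = 0.65·0.8500 / (0.65·0.8500 + 0.3·0.1500) ≈ 0.9247
After the link scanner='clean': P(spam) = 0.35·0.9247 / (0.35·0.9247 + 0.7·0.0753) ≈ 0.8599
After a keyword filter='pass': P(spam) = 0.1·0.8599 / (0.1·0.8599 + 0.7·0.1401) ≈ 0.4672
After a keyword filter='pass': P(spam) = 0.1·0.4672 / (0.1·0.4672 + 0.7·0.5328) ≈ 0.1113
After the link scanner='suspicious': P(spam) = 0.65·0.1113 / (0.65·0.1113 + 0.3·0.8887) ≈ 0.2135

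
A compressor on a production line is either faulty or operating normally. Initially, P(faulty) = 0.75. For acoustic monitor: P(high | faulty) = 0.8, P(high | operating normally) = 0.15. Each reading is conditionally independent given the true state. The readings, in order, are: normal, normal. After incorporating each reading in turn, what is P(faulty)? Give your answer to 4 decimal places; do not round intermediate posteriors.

After 'normal': P(faulty) = 0.2·0.7500 / (0.2·0.7500 + 0.85·0.2500) ≈ 0.4138
After 'normal': P(faulty) = 0.2·0.4138 / (0.2·0.4138 + 0.85·0.5862) ≈ 0.1424

0.1424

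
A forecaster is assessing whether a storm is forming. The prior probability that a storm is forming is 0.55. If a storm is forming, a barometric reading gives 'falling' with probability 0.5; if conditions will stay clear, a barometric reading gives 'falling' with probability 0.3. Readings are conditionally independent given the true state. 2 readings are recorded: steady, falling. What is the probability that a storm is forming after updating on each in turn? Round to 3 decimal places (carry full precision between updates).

0.593

After 'steady': P(storm) = 0.5·0.5500 / (0.5·0.5500 + 0.7·0.4500) ≈ 0.4661
After 'falling': P(storm) = 0.5·0.4661 / (0.5·0.4661 + 0.3·0.5339) ≈ 0.5927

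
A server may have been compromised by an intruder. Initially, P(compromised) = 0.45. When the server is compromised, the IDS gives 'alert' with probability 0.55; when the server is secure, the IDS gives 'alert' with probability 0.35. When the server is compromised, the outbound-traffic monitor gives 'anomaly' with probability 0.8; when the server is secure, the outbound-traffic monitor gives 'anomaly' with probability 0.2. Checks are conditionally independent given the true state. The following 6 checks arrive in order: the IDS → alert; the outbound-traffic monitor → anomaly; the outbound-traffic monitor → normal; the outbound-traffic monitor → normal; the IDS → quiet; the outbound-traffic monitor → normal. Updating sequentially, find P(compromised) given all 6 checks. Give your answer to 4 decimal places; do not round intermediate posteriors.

After the IDS='alert': P(compromised) = 0.55·0.4500 / (0.55·0.4500 + 0.35·0.5500) ≈ 0.5625
After the outbound-traffic monitor='anomaly': P(compromised) = 0.8·0.5625 / (0.8·0.5625 + 0.2·0.4375) ≈ 0.8372
After the outbound-traffic monitor='normal': P(compromised) = 0.2·0.8372 / (0.2·0.8372 + 0.8·0.1628) ≈ 0.5625
After the outbound-traffic monitor='normal': P(compromised) = 0.2·0.5625 / (0.2·0.5625 + 0.8·0.4375) ≈ 0.2432
After the IDS='quiet': P(compromised) = 0.45·0.2432 / (0.45·0.2432 + 0.65·0.7568) ≈ 0.1820
After the outbound-traffic monitor='normal': P(compromised) = 0.2·0.1820 / (0.2·0.1820 + 0.8·0.8180) ≈ 0.0527

0.0527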